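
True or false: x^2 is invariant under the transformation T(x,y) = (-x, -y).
True

Substitute T(x,y) = (-x, -y) into the expression and compare with the original.

Original: x^2
After applying T: (-x)^2 = x^2

This is identical to the original x^2, so the expression is invariant.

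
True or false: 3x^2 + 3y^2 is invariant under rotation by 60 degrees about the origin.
True

Applying rotation by 60 degrees: x' = x*cos(60 degrees) - y*sin(60 degrees) = x/2 - sqrt(3)y/2, y' = x*sin(60 degrees) + y*cos(60 degrees) = sqrt(3)x/2 + y/2

Substituting into 3x^2 + 3y^2:
3(x/2 - sqrt(3)y/2)^2 + 3(sqrt(3)x/2 + y/2)^2
= 3x^2 + 3y^2

This equals the original expression 3x^2 + 3y^2, so it IS invariant.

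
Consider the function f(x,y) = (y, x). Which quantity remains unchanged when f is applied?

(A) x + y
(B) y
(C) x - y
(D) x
A

For f(x,y) = (y, x):
After applying f: x' = y, y' = x. So x' + y' = y + x = x + y.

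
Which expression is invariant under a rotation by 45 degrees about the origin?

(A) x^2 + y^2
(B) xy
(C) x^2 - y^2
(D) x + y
A

A rotation by 45 degrees sends (x, y) to (sqrt(2)x/2 - sqrt(2)y/2, sqrt(2)x/2 + sqrt(2)y/2).
Substitute the transformed coordinates into each option and compare with the original:
(A) x^2 + y^2  ->  (sqrt(2)x/2 - sqrt(2)y/2)^2 + (sqrt(2)x/2 + sqrt(2)y/2)^2 = x^2 + y^2   [equals x^2 + y^2: invariant]
(B) xy  ->  (sqrt(2)x/2 - sqrt(2)y/2)(sqrt(2)x/2 + sqrt(2)y/2) = x^2/2 - y^2/2   [differs from xy: not invariant]
(C) x^2 - y^2  ->  (sqrt(2)x/2 - sqrt(2)y/2)^2 - (sqrt(2)x/2 + sqrt(2)y/2)^2 = -2xy   [differs from x^2 - y^2: not invariant]
(D) x + y  ->  (sqrt(2)x/2 - sqrt(2)y/2) + (sqrt(2)x/2 + sqrt(2)y/2) = sqrt(2)x   [differs from x + y: not invariant]

Only option (A), x^2 + y^2, is unchanged by the transformation.
Geometrically, x^2 + y^2 is the squared distance from the origin, which every rotation about the origin preserves.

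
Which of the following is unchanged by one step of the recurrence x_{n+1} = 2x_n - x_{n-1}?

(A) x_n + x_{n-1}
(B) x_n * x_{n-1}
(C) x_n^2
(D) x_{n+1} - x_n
D

For the recurrence x_{n+1} = 2x_n - x_{n-1}:

If x_{n+1} = 2x_n - x_{n-1}, then:
x_{n+1} - x_n = x_n - x_{n-1}
The first difference is constant throughout the sequence.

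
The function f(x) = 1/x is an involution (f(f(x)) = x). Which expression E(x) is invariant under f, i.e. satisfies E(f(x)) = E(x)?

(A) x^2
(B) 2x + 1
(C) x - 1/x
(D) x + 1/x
D

Replace x by f(x) = 1/x in each option and simplify. As a quick numerical cross-check, also compare E(3) with E(f(3)) = E(1/3).

(A) x^2  ->  (1/x)^2 = x^(-2); check: E(3) = 9 but E(1/3) = 1/9.   [not invariant]
(B) 2x + 1  ->  2(1/x) + 1 = (x + 2)/x; check: E(3) = 7 but E(1/3) = 5/3.   [not invariant]
(C) x - 1/x  ->  (1/x) - 1/(1/x) = -x + 1/x; check: E(3) = 8/3 but E(1/3) = -8/3.   [not invariant]
(D) x + 1/x  ->  (1/x) + 1/(1/x), which simplifies back to x + 1/x; check: E(3) = 10/3, E(1/3) = 10/3.   [invariant]

Only (D) is unchanged. E is symmetric under swapping x with f(x) = 1/x, which is exactly what an involution does.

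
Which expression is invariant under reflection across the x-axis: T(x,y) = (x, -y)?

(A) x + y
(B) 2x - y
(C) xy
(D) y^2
D

The map is reflection across the x-axis: T(x,y) = (x, -y).
Substitute the transformed coordinates into each option and compare with the original:
(A) x + y  ->  (x) + (-y) = x - y   [differs from x + y: not invariant]
(B) 2x - y  ->  2(x) - (-y) = 2x + y   [differs from 2x - y: not invariant]
(C) xy  ->  (x)(-y) = -xy   [differs from xy: not invariant]
(D) y^2  ->  (-y)^2 = y^2   [equals y^2: invariant]

Only option (D), y^2, is unchanged by the transformation.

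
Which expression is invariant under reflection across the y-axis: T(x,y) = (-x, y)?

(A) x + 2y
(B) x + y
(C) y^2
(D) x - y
C

The map is reflection across the y-axis: T(x,y) = (-x, y).
Substitute the transformed coordinates into each option and compare with the original:
(A) x + 2y  ->  (-x) + 2(y) = -x + 2y   [differs from x + 2y: not invariant]
(B) x + y  ->  (-x) + (y) = -x + y   [differs from x + y: not invariant]
(C) y^2  ->  (y)^2 = y^2   [equals y^2: invariant]
(D) x - y  ->  (-x) - (y) = -x - y   [differs from x - y: not invariant]

Only option (C), y^2, is unchanged by the transformation.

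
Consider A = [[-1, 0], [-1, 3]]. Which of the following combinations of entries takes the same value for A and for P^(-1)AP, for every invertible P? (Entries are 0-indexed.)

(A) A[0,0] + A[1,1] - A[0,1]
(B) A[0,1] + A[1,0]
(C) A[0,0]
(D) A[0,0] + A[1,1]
D

A[0,0] + A[1,1] is the trace of A. By the cyclic property of the trace, tr(P^(-1)AP) = tr(APP^(-1)) = tr(A), so it is the same for every matrix similar to A.

The other combinations are not similarity invariants. For example, take P = [[2, 1], [1, 1]] (det P = 1), so P^(-1) = [[1, -1], [-1, 2]] and
B = P^(-1)AP = [[-3, -3], [4, 5]].
Evaluating each option on A and on B:
(A) A[0,0] + A[1,1] - A[0,1]: 2 for A, 5 for B -> changes
(B) A[0,1] + A[1,0]: -1 for A, 1 for B -> changes
(C) A[0,0]: -1 for A, -3 for B -> changes
(D) A[0,0] + A[1,1]: 2 for A, 2 for B -> unchanged

Only (D) A[0,0] + A[1,1] = 2 survives (and it does so for every P, not just this one), so it is the invariant.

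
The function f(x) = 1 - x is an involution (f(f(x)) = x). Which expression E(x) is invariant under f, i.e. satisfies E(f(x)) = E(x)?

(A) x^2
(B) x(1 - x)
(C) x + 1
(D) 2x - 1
B

Replace x by f(x) = 1 - x in each option and simplify. As a quick numerical cross-check, also compare E(3) with E(f(3)) = E(-2).

(A) x^2  ->  (1 - x)^2 = (x - 1)^2; check: E(3) = 9 but E(-2) = 4.   [not invariant]
(B) x(1 - x)  ->  (1 - x)(1 - (1 - x)), which simplifies back to x(1 - x); check: E(3) = -6, E(-2) = -6.   [invariant]
(C) x + 1  ->  (1 - x) + 1 = 2 - x; check: E(3) = 4 but E(-2) = -1.   [not invariant]
(D) 2x - 1  ->  2(1 - x) - 1 = 1 - 2x; check: E(3) = 5 but E(-2) = -5.   [not invariant]

Only (B) is unchanged. E is symmetric under swapping x with f(x) = 1 - x, which is exactly what an involution does.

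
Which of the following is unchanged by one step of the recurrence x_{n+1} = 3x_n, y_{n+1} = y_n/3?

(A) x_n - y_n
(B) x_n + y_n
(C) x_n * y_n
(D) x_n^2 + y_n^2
C

For the recurrence x_{n+1} = 3x_n, y_{n+1} = y_n/3:

x_{n+1} * y_{n+1} = (3x_n) * (y_n/3) = x_n * y_n
The product is conserved.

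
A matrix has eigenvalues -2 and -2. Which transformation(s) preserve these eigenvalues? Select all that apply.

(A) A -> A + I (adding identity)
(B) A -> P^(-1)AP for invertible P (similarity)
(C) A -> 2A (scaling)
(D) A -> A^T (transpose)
B and D

Eigenvalues are preserved by:
1. Similarity transformations: A -> P^(-1)AP (same characteristic polynomial)
2. Transpose: A^T has the same eigenvalues as A

Eigenvalues are NOT preserved by:
- Adding identity: eigenvalues become -2+1, -2+1
- Scaling: eigenvalues become -4, -4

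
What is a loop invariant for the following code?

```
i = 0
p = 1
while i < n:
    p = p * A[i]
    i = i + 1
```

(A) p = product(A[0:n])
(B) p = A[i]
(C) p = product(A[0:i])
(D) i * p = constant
C

A loop invariant must hold before the first iteration and be re-established by every execution of the body.

(C) p = product(A[0:i]): Initially i = 0 and p = 1 = product of the empty slice A[0:0]. If p = product(A[0:i]) holds at the top of an iteration, the body sets p to product(A[0:i]) * A[i] = product(A[0:i+1]) and then i to i+1, so the property is restored. At exit i = n, giving p = product(A[0:n]).

The other options fail:
(A) p = product(A[0:n]): false before the loop (p = 1, not the full product) -- it only becomes true at exit.
(B) p = A[i]: after the first iteration p = A[0] but i = 1; in general p is a product of several elements, not a single one.
(D) i * p = constant: initially i * p = 0, but after one iteration it is 1 * A[0], which is nonzero in general.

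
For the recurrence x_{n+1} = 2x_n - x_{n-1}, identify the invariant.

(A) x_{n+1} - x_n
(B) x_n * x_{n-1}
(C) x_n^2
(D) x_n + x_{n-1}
A

For the recurrence x_{n+1} = 2x_n - x_{n-1}:

If x_{n+1} = 2x_n - x_{n-1}, then:
x_{n+1} - x_n = x_n - x_{n-1}
The first difference is constant throughout the sequence.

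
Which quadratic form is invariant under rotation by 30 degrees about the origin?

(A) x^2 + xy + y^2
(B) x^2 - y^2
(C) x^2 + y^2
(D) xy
C

Rotation by 30 degrees sends (x, y) to (sqrt(3)x/2 - y/2, x/2 + sqrt(3)y/2).
Substitute the transformed coordinates into each option and compare with the original:
(A) x^2 + xy + y^2  ->  (sqrt(3)x/2 - y/2)^2 + (sqrt(3)x/2 - y/2)(x/2 + sqrt(3)y/2) + (x/2 + sqrt(3)y/2)^2 = sqrt(3)x^2/4 + x^2 + xy/2 - sqrt(3)y^2/4 + y^2   [differs from x^2 + xy + y^2: not invariant]
(B) x^2 - y^2  ->  (sqrt(3)x/2 - y/2)^2 - (x/2 + sqrt(3)y/2)^2 = x^2/2 - sqrt(3)xy - y^2/2   [differs from x^2 - y^2: not invariant]
(C) x^2 + y^2  ->  (sqrt(3)x/2 - y/2)^2 + (x/2 + sqrt(3)y/2)^2 = x^2 + y^2   [equals x^2 + y^2: invariant]
(D) xy  ->  (sqrt(3)x/2 - y/2)(x/2 + sqrt(3)y/2) = sqrt(3)x^2/4 + xy/2 - sqrt(3)y^2/4   [differs from xy: not invariant]

Only option (C), x^2 + y^2, is unchanged by the transformation.
x^2 + y^2 is the squared distance from the origin, which rotations preserve.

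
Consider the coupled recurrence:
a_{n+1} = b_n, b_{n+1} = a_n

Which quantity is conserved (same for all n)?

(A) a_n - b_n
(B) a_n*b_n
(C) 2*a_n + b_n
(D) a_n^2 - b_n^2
B

Replace a_n by a_{n+1} = b_n and b_n by b_{n+1} = a_n in each option and simplify:
(A) a_n - b_n  ->  (b_n) - (a_n) = -a_n + b_n   [not conserved]
(B) a_n*b_n  ->  (b_n)*(a_n) = a_n*b_n   [conserved]
(C) 2*a_n + b_n  ->  2*(b_n) + (a_n) = a_n + 2*b_n   [not conserved]
(D) a_n^2 - b_n^2  ->  (b_n)^2 - (a_n)^2 = -a_n^2 + b_n^2   [not conserved]

Only (B) a_n*b_n returns to itself after one step, so it is the conserved quantity.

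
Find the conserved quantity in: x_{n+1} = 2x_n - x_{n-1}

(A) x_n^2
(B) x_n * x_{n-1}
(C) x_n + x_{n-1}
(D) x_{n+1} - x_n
D

For the recurrence x_{n+1} = 2x_n - x_{n-1}:

If x_{n+1} = 2x_n - x_{n-1}, then:
x_{n+1} - x_n = x_n - x_{n-1}
The first difference is constant throughout the sequence.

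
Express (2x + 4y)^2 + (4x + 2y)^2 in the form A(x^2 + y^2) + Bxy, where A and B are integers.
20(x^2 + y^2) + 32xy

Expanding: (2x + 4y)^2 = 4x^2 + 16xy + 16y^2
(4x + 2y)^2 = 16x^2 + 16xy + 4y^2
Sum = (4+16)(x^2+y^2) + 32xy = 20(x^2 + y^2) + 32xy
This is symmetric in x and y.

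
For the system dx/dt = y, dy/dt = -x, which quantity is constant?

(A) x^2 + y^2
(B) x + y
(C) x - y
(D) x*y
A

A first integral I satisfies dI/dt = 0 along every solution. Differentiate each option and use the equation of motion:
(A) d/dt[x^2 + y^2] = 2x*dx/dt + 2y*dy/dt = 2x*y + 2y*(-x) = 0
(B) d/dt[x + y] = y + (-x) = y - x, not identically 0
(C) d/dt[x - y] = y - (-x) = x + y, not identically 0
(D) d/dt[x*y] = (dx/dt)y + x(dy/dt) = y^2 - x^2, not identically 0

Only (A) has zero time-derivative. So x^2 + y^2 (the squared radius; trajectories are circles) is the conserved quantity.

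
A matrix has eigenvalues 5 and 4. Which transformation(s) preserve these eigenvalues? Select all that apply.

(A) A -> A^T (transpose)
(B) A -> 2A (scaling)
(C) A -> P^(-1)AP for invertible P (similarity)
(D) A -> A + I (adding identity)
A and C

Eigenvalues are preserved by:
1. Similarity transformations: A -> P^(-1)AP (same characteristic polynomial)
2. Transpose: A^T has the same eigenvalues as A

Eigenvalues are NOT preserved by:
- Adding identity: eigenvalues become 5+1, 4+1
- Scaling: eigenvalues become 10, 8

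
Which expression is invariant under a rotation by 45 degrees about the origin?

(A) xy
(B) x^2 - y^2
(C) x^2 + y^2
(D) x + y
C

A rotation by 45 degrees sends (x, y) to (sqrt(2)x/2 - sqrt(2)y/2, sqrt(2)x/2 + sqrt(2)y/2).
Substitute the transformed coordinates into each option and compare with the original:
(A) xy  ->  (sqrt(2)x/2 - sqrt(2)y/2)(sqrt(2)x/2 + sqrt(2)y/2) = x^2/2 - y^2/2   [differs from xy: not invariant]
(B) x^2 - y^2  ->  (sqrt(2)x/2 - sqrt(2)y/2)^2 - (sqrt(2)x/2 + sqrt(2)y/2)^2 = -2xy   [differs from x^2 - y^2: not invariant]
(C) x^2 + y^2  ->  (sqrt(2)x/2 - sqrt(2)y/2)^2 + (sqrt(2)x/2 + sqrt(2)y/2)^2 = x^2 + y^2   [equals x^2 + y^2: invariant]
(D) x + y  ->  (sqrt(2)x/2 - sqrt(2)y/2) + (sqrt(2)x/2 + sqrt(2)y/2) = sqrt(2)x   [differs from x + y: not invariant]

Only option (C), x^2 + y^2, is unchanged by the transformation.
Geometrically, x^2 + y^2 is the squared distance from the origin, which every rotation about the origin preserves.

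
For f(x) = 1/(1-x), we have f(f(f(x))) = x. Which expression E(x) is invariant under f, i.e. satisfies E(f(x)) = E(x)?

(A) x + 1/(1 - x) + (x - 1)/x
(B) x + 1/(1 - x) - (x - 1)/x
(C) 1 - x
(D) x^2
A

Replace x by f(x) = 1/(1 - x) in each option and simplify. As a quick numerical cross-check, also compare E(5) with E(f(5)) = E(-1/4).

(A) x + 1/(1 - x) + (x - 1)/x  ->  (1/(1 - x)) + 1/(1 - (1/(1 - x))) + ((1/(1 - x)) - 1)/(1/(1 - x)), which simplifies back to x + 1/(1 - x) + (x - 1)/x; check: E(5) = 111/20, E(-1/4) = 111/20.   [invariant]
(B) x + 1/(1 - x) - (x - 1)/x  ->  (1/(1 - x)) + 1/(1 - (1/(1 - x))) - ((1/(1 - x)) - 1)/(1/(1 - x)) = (x^2(1 - x) - x + (x - 1)^2)/(x(x - 1)); check: E(5) = 79/20 but E(-1/4) = -89/20.   [not invariant]
(C) 1 - x  ->  1 - (1/(1 - x)) = x/(x - 1); check: E(5) = -4 but E(-1/4) = 5/4.   [not invariant]
(D) x^2  ->  (1/(1 - x))^2 = (x - 1)^(-2); check: E(5) = 25 but E(-1/4) = 1/16.   [not invariant]

Only (A) is unchanged. Indeed f(f(x)) = 1/(1 - 1/(1-x)) = (1-x)/(-x) = (x-1)/x, so E(x) = x + f(x) + f(f(x)) is the sum over the whole 3-cycle; applying f just permutes the three terms cyclically (x -> f(x) -> f(f(x)) -> x), leaving the sum unchanged.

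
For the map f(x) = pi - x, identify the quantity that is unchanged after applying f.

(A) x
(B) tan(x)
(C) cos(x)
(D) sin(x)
D

For f(x) = pi - x:
sin(pi - x) = sin(x), so sine is invariant under this transformation.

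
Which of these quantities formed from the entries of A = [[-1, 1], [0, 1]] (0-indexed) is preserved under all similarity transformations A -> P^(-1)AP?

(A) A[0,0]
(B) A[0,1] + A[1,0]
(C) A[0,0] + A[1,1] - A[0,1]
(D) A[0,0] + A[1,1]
D

A[0,0] + A[1,1] is the trace of A. By the cyclic property of the trace, tr(P^(-1)AP) = tr(APP^(-1)) = tr(A), so it is the same for every matrix similar to A.

The other combinations are not similarity invariants. For example, take P = [[2, 1], [1, 1]] (det P = 1), so P^(-1) = [[1, -1], [-1, 2]] and
B = P^(-1)AP = [[-2, -1], [3, 2]].
Evaluating each option on A and on B:
(A) A[0,0]: -1 for A, -2 for B -> changes
(B) A[0,1] + A[1,0]: 1 for A, 2 for B -> changes
(C) A[0,0] + A[1,1] - A[0,1]: -1 for A, 1 for B -> changes
(D) A[0,0] + A[1,1]: 0 for A, 0 for B -> unchanged

Only (D) A[0,0] + A[1,1] = 0 survives (and it does so for every P, not just this one), so it is the invariant.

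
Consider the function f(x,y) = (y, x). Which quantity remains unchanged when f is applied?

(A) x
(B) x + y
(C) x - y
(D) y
B

For f(x,y) = (y, x):
After applying f: x' = y, y' = x. So x' + y' = y + x = x + y.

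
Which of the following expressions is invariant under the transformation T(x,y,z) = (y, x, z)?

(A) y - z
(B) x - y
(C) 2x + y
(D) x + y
D

Apply T(x,y,z) = (y, x, z) to each option, i.e. replace (x, y, z) by the transformed coordinates.
Substitute the transformed coordinates into each option and compare with the original:
(A) y - z  ->  (x) - (z) = x - z   [differs from y - z: not invariant]
(B) x - y  ->  (y) - (x) = -x + y   [differs from x - y: not invariant]
(C) 2x + y  ->  2(y) + (x) = x + 2y   [differs from 2x + y: not invariant]
(D) x + y  ->  (y) + (x) = x + y   [equals x + y: invariant]

Only option (D), x + y, is unchanged by the transformation.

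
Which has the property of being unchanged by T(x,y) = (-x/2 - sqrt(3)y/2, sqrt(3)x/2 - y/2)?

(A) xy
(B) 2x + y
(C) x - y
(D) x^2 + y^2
D

An expression E(x,y) is invariant under T if E(T(x,y)) = E(x,y). Here T(x,y) = (-x/2 - sqrt(3)y/2, sqrt(3)x/2 - y/2).
Substitute the transformed coordinates into each option and compare with the original:
(A) xy  ->  (-x/2 - sqrt(3)y/2)(sqrt(3)x/2 - y/2) = -sqrt(3)x^2/4 - xy/2 + sqrt(3)y^2/4   [differs from xy: not invariant]
(B) 2x + y  ->  2(-x/2 - sqrt(3)y/2) + (sqrt(3)x/2 - y/2) = -x + sqrt(3)x/2 - sqrt(3)y - y/2   [differs from 2x + y: not invariant]
(C) x - y  ->  (-x/2 - sqrt(3)y/2) - (sqrt(3)x/2 - y/2) = -sqrt(3)x/2 - x/2 - sqrt(3)y/2 + y/2   [differs from x - y: not invariant]
(D) x^2 + y^2  ->  (-x/2 - sqrt(3)y/2)^2 + (sqrt(3)x/2 - y/2)^2 = x^2 + y^2   [equals x^2 + y^2: invariant]

Only option (D), x^2 + y^2, is unchanged by the transformation.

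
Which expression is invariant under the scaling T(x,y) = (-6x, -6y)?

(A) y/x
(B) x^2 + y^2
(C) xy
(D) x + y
A

Under the uniform scaling T(x,y) = (-6x, -6y):
Substitute the transformed coordinates into each option and compare with the original:
(A) y/x  ->  (-6y)/(-6x) = y/x   [equals y/x: invariant]
(B) x^2 + y^2  ->  (-6x)^2 + (-6y)^2 = 36x^2 + 36y^2   [differs from x^2 + y^2: not invariant]
(C) xy  ->  (-6x)(-6y) = 36xy   [differs from xy: not invariant]
(D) x + y  ->  (-6x) + (-6y) = -6x - 6y   [differs from x + y: not invariant]

Only option (A), y/x, is unchanged by the transformation.
The common factor -6 cancels in a ratio of coordinates, while sums, products and sums of squares pick up factors of -6 or 36.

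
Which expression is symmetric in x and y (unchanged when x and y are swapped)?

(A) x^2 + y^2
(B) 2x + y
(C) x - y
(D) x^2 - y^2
A

A symmetric expression is unchanged when the variables are permuted; here the transformation to test is the swap (x, y) -> (y, x).
Substitute the transformed coordinates into each option and compare with the original:
(A) x^2 + y^2  ->  (y)^2 + (x)^2 = x^2 + y^2   [equals x^2 + y^2: invariant]
(B) 2x + y  ->  2(y) + (x) = x + 2y   [differs from 2x + y: not invariant]
(C) x - y  ->  (y) - (x) = -x + y   [differs from x - y: not invariant]
(D) x^2 - y^2  ->  (y)^2 - (x)^2 = -x^2 + y^2   [differs from x^2 - y^2: not invariant]

Only option (A), x^2 + y^2, is unchanged by the transformation.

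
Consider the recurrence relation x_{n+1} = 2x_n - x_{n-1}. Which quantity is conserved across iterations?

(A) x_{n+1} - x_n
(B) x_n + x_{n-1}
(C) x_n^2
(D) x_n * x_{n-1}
A

For the recurrence x_{n+1} = 2x_n - x_{n-1}:

If x_{n+1} = 2x_n - x_{n-1}, then:
x_{n+1} - x_n = x_n - x_{n-1}
The first difference is constant throughout the sequence.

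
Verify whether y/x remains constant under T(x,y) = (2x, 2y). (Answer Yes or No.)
Yes

Substitute T(x,y) = (2x, 2y) into the expression and compare with the original.

Original: y/x
After applying T: (2y)/(2x) = y/x

This is identical to the original y/x, so the expression is invariant.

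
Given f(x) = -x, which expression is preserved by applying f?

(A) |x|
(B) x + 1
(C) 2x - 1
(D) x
A

For f(x) = -x:
Applying f replaces x by -x. Since |-x| = |x|, the absolute value is unchanged by f, whereas x -> -x, 2x - 1 -> -2x - 1 and x + 1 -> -x + 1 all change.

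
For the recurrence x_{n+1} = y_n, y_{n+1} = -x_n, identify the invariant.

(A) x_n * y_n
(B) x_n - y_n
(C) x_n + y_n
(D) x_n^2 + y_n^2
D

For the recurrence x_{n+1} = y_n, y_{n+1} = -x_n:

x_{n+1}^2 + y_{n+1}^2 = y_n^2 + (-x_n)^2 = x_n^2 + y_n^2
The sum of squares is conserved (like energy in a harmonic oscillator).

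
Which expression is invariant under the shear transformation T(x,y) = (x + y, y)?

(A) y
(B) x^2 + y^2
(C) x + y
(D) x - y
A

Under the shear T(x,y) = (x + y, y):
Substitute the transformed coordinates into each option and compare with the original:
(A) y  ->  (y) = y   [equals y: invariant]
(B) x^2 + y^2  ->  (x + y)^2 + (y)^2 = x^2 + 2xy + 2y^2   [differs from x^2 + y^2: not invariant]
(C) x + y  ->  (x + y) + (y) = x + 2y   [differs from x + y: not invariant]
(D) x - y  ->  (x + y) - (y) = x   [differs from x - y: not invariant]

Only option (A), y, is unchanged by the transformation.
A horizontal shear moves points parallel to the x-axis, so the y-coordinate (and any function of y alone) is unchanged.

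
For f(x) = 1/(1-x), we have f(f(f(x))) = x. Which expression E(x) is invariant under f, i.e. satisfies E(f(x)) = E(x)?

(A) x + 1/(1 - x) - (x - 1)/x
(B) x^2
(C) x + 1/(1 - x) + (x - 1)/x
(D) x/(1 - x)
C

Replace x by f(x) = 1/(1 - x) in each option and simplify. As a quick numerical cross-check, also compare E(4) with E(f(4)) = E(-1/3).

(A) x + 1/(1 - x) - (x - 1)/x  ->  (1/(1 - x)) + 1/(1 - (1/(1 - x))) - ((1/(1 - x)) - 1)/(1/(1 - x)) = (x^2(1 - x) - x + (x - 1)^2)/(x(x - 1)); check: E(4) = 35/12 but E(-1/3) = -43/12.   [not invariant]
(B) x^2  ->  (1/(1 - x))^2 = (x - 1)^(-2); check: E(4) = 16 but E(-1/3) = 1/9.   [not invariant]
(C) x + 1/(1 - x) + (x - 1)/x  ->  (1/(1 - x)) + 1/(1 - (1/(1 - x))) + ((1/(1 - x)) - 1)/(1/(1 - x)), which simplifies back to x + 1/(1 - x) + (x - 1)/x; check: E(4) = 53/12, E(-1/3) = 53/12.   [invariant]
(D) x/(1 - x)  ->  (1/(1 - x))/(1 - (1/(1 - x))) = -1/x; check: E(4) = -4/3 but E(-1/3) = -1/4.   [not invariant]

Only (C) is unchanged. Indeed f(f(x)) = 1/(1 - 1/(1-x)) = (1-x)/(-x) = (x-1)/x, so E(x) = x + f(x) + f(f(x)) is the sum over the whole 3-cycle; applying f just permutes the three terms cyclically (x -> f(x) -> f(f(x)) -> x), leaving the sum unchanged.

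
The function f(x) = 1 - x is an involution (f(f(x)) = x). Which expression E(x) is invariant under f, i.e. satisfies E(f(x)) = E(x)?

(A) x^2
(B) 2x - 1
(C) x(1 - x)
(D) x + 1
C

Replace x by f(x) = 1 - x in each option and simplify. As a quick numerical cross-check, also compare E(4) with E(f(4)) = E(-3).

(A) x^2  ->  (1 - x)^2 = (x - 1)^2; check: E(4) = 16 but E(-3) = 9.   [not invariant]
(B) 2x - 1  ->  2(1 - x) - 1 = 1 - 2x; check: E(4) = 7 but E(-3) = -7.   [not invariant]
(C) x(1 - x)  ->  (1 - x)(1 - (1 - x)), which simplifies back to x(1 - x); check: E(4) = -12, E(-3) = -12.   [invariant]
(D) x + 1  ->  (1 - x) + 1 = 2 - x; check: E(4) = 5 but E(-3) = -2.   [not invariant]

Only (C) is unchanged. E is symmetric under swapping x with f(x) = 1 - x, which is exactly what an involution does.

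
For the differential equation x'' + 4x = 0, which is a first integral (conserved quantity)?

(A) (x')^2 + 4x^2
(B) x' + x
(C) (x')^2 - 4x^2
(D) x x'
A

A first integral I satisfies dI/dt = 0 along every solution. Differentiate each option and use the equation of motion:
(A) d/dt[(x')^2 + 4x^2] = 2x'x'' + 8x x' = 2x'(-4x) + 8x x' = 0
(B) d/dt[x' + x] = x'' + x' = -4x + x', not identically 0
(C) d/dt[(x')^2 - 4x^2] = 2x'x'' - 8x x' = -16x x', not identically 0
(D) d/dt[x x'] = (x')^2 + x x'' = (x')^2 - 4x^2, not identically 0

Only (A) has zero time-derivative. So the energy-like quantity (x')^2 + 4x^2 is the first integral.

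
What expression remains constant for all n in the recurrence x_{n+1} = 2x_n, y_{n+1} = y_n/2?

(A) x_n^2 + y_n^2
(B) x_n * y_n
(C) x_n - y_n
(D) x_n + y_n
B

For the recurrence x_{n+1} = 2x_n, y_{n+1} = y_n/2:

x_{n+1} * y_{n+1} = (2x_n) * (y_n/2) = x_n * y_n
The product is conserved.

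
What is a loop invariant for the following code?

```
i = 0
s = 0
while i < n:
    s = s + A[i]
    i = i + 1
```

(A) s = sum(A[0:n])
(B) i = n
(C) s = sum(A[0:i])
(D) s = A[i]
C

A loop invariant must hold before the first iteration and be re-established by every execution of the body.

(C) s = sum(A[0:i]): Initially i = 0 and s = 0 = sum of the empty slice A[0:0]. If s = sum(A[0:i]) holds at the top of an iteration, the body sets s to sum(A[0:i]) + A[i] = sum(A[0:i+1]) and then i to i+1, so s = sum(A[0:i]) holds again. At exit i = n, giving s = sum(A[0:n]).

The other options fail:
(A) s = sum(A[0:n]): false before the loop (s = 0, not the full sum) -- it only becomes true at exit.
(B) i = n: false initially (i = 0); it is the exit condition, not an invariant.
(D) s = A[i]: after the first iteration s = A[0] but i = 1, so s = A[i] compares s with the wrong element (and fails in general).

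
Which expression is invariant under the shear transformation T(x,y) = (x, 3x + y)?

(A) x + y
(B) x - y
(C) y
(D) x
D

Under the shear T(x,y) = (x, 3x + y):
Substitute the transformed coordinates into each option and compare with the original:
(A) x + y  ->  (x) + (3x + y) = 4x + y   [differs from x + y: not invariant]
(B) x - y  ->  (x) - (3x + y) = -2x - y   [differs from x - y: not invariant]
(C) y  ->  (3x + y) = 3x + y   [differs from y: not invariant]
(D) x  ->  (x) = x   [equals x: invariant]

Only option (D), x, is unchanged by the transformation.
A vertical shear moves points parallel to the y-axis, so the x-coordinate (and any function of x alone) is unchanged.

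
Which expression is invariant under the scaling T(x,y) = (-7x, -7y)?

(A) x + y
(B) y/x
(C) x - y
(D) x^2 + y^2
B

Under the uniform scaling T(x,y) = (-7x, -7y):
Substitute the transformed coordinates into each option and compare with the original:
(A) x + y  ->  (-7x) + (-7y) = -7x - 7y   [differs from x + y: not invariant]
(B) y/x  ->  (-7y)/(-7x) = y/x   [equals y/x: invariant]
(C) x - y  ->  (-7x) - (-7y) = -7x + 7y   [differs from x - y: not invariant]
(D) x^2 + y^2  ->  (-7x)^2 + (-7y)^2 = 49x^2 + 49y^2   [differs from x^2 + y^2: not invariant]

Only option (B), y/x, is unchanged by the transformation.
The common factor -7 cancels in a ratio of coordinates, while sums, products and sums of squares pick up factors of -7 or 49.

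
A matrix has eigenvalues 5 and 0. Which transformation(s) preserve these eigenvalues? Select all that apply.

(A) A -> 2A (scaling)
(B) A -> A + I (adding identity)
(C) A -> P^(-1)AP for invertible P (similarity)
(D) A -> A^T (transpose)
C and D

Eigenvalues are preserved by:
1. Similarity transformations: A -> P^(-1)AP (same characteristic polynomial)
2. Transpose: A^T has the same eigenvalues as A

Eigenvalues are NOT preserved by:
- Adding identity: eigenvalues become 5+1, 0+1
- Scaling: eigenvalues become 10, 0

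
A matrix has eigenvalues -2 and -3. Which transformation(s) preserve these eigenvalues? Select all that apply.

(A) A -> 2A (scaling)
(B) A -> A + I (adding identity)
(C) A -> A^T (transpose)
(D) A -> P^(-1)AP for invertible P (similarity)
C and D

Eigenvalues are preserved by:
1. Similarity transformations: A -> P^(-1)AP (same characteristic polynomial)
2. Transpose: A^T has the same eigenvalues as A

Eigenvalues are NOT preserved by:
- Adding identity: eigenvalues become -2+1, -3+1
- Scaling: eigenvalues become -4, -6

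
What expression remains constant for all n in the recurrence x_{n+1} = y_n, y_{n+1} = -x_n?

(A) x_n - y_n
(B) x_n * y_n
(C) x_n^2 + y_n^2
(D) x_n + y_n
C

For the recurrence x_{n+1} = y_n, y_{n+1} = -x_n:

x_{n+1}^2 + y_{n+1}^2 = y_n^2 + (-x_n)^2 = x_n^2 + y_n^2
The sum of squares is conserved (like energy in a harmonic oscillator).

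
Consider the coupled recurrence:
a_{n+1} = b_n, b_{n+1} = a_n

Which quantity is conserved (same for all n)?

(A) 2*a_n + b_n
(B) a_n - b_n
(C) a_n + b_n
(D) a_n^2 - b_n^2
C

Replace a_n by a_{n+1} = b_n and b_n by b_{n+1} = a_n in each option and simplify:
(A) 2*a_n + b_n  ->  2*(b_n) + (a_n) = a_n + 2*b_n   [not conserved]
(B) a_n - b_n  ->  (b_n) - (a_n) = -a_n + b_n   [not conserved]
(C) a_n + b_n  ->  (b_n) + (a_n) = a_n + b_n   [conserved]
(D) a_n^2 - b_n^2  ->  (b_n)^2 - (a_n)^2 = -a_n^2 + b_n^2   [not conserved]

Only (C) a_n + b_n returns to itself after one step, so it is the conserved quantity.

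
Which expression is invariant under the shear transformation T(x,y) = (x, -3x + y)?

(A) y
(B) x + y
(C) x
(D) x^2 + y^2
C

Under the shear T(x,y) = (x, -3x + y):
Substitute the transformed coordinates into each option and compare with the original:
(A) y  ->  (-3x + y) = -3x + y   [differs from y: not invariant]
(B) x + y  ->  (x) + (-3x + y) = -2x + y   [differs from x + y: not invariant]
(C) x  ->  (x) = x   [equals x: invariant]
(D) x^2 + y^2  ->  (x)^2 + (-3x + y)^2 = 10x^2 - 6xy + y^2   [differs from x^2 + y^2: not invariant]

Only option (C), x, is unchanged by the transformation.
A vertical shear moves points parallel to the y-axis, so the x-coordinate (and any function of x alone) is unchanged.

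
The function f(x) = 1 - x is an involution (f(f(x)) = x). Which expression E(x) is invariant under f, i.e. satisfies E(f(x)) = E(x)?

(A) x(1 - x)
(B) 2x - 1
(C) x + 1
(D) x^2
A

Replace x by f(x) = 1 - x in each option and simplify. As a quick numerical cross-check, also compare E(3) with E(f(3)) = E(-2).

(A) x(1 - x)  ->  (1 - x)(1 - (1 - x)), which simplifies back to x(1 - x); check: E(3) = -6, E(-2) = -6.   [invariant]
(B) 2x - 1  ->  2(1 - x) - 1 = 1 - 2x; check: E(3) = 5 but E(-2) = -5.   [not invariant]
(C) x + 1  ->  (1 - x) + 1 = 2 - x; check: E(3) = 4 but E(-2) = -1.   [not invariant]
(D) x^2  ->  (1 - x)^2 = (x - 1)^2; check: E(3) = 9 but E(-2) = 4.   [not invariant]

Only (A) is unchanged. E is symmetric under swapping x with f(x) = 1 - x, which is exactly what an involution does.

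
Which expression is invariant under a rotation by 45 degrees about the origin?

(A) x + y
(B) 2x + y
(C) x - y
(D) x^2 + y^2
D

A rotation by 45 degrees sends (x, y) to (sqrt(2)x/2 - sqrt(2)y/2, sqrt(2)x/2 + sqrt(2)y/2).
Substitute the transformed coordinates into each option and compare with the original:
(A) x + y  ->  (sqrt(2)x/2 - sqrt(2)y/2) + (sqrt(2)x/2 + sqrt(2)y/2) = sqrt(2)x   [differs from x + y: not invariant]
(B) 2x + y  ->  2(sqrt(2)x/2 - sqrt(2)y/2) + (sqrt(2)x/2 + sqrt(2)y/2) = 3sqrt(2)x/2 - sqrt(2)y/2   [differs from 2x + y: not invariant]
(C) x - y  ->  (sqrt(2)x/2 - sqrt(2)y/2) - (sqrt(2)x/2 + sqrt(2)y/2) = -sqrt(2)y   [differs from x - y: not invariant]
(D) x^2 + y^2  ->  (sqrt(2)x/2 - sqrt(2)y/2)^2 + (sqrt(2)x/2 + sqrt(2)y/2)^2 = x^2 + y^2   [equals x^2 + y^2: invariant]

Only option (D), x^2 + y^2, is unchanged by the transformation.
Geometrically, x^2 + y^2 is the squared distance from the origin, which every rotation about the origin preserves.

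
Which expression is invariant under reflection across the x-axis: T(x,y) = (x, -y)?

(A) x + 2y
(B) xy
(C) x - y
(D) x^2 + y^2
D

The map is reflection across the x-axis: T(x,y) = (x, -y).
Substitute the transformed coordinates into each option and compare with the original:
(A) x + 2y  ->  (x) + 2(-y) = x - 2y   [differs from x + 2y: not invariant]
(B) xy  ->  (x)(-y) = -xy   [differs from xy: not invariant]
(C) x - y  ->  (x) - (-y) = x + y   [differs from x - y: not invariant]
(D) x^2 + y^2  ->  (x)^2 + (-y)^2 = x^2 + y^2   [equals x^2 + y^2: invariant]

Only option (D), x^2 + y^2, is unchanged by the transformation.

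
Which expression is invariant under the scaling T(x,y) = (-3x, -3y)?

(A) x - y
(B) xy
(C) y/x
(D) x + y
C

Under the uniform scaling T(x,y) = (-3x, -3y):
Substitute the transformed coordinates into each option and compare with the original:
(A) x - y  ->  (-3x) - (-3y) = -3x + 3y   [differs from x - y: not invariant]
(B) xy  ->  (-3x)(-3y) = 9xy   [differs from xy: not invariant]
(C) y/x  ->  (-3y)/(-3x) = y/x   [equals y/x: invariant]
(D) x + y  ->  (-3x) + (-3y) = -3x - 3y   [differs from x + y: not invariant]

Only option (C), y/x, is unchanged by the transformation.
The common factor -3 cancels in a ratio of coordinates, while sums, products and sums of squares pick up factors of -3 or 9.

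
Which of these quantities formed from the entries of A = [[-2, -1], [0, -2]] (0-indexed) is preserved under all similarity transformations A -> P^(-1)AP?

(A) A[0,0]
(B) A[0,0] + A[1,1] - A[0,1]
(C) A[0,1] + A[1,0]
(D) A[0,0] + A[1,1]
D

A[0,0] + A[1,1] is the trace of A. By the cyclic property of the trace, tr(P^(-1)AP) = tr(APP^(-1)) = tr(A), so it is the same for every matrix similar to A.

The other combinations are not similarity invariants. For example, take P = [[1, 1], [1, 2]] (det P = 1), so P^(-1) = [[2, -1], [-1, 1]] and
B = P^(-1)AP = [[-4, -4], [1, 0]].
Evaluating each option on A and on B:
(A) A[0,0]: -2 for A, -4 for B -> changes
(B) A[0,0] + A[1,1] - A[0,1]: -3 for A, 0 for B -> changes
(C) A[0,1] + A[1,0]: -1 for A, -3 for B -> changes
(D) A[0,0] + A[1,1]: -4 for A, -4 for B -> unchanged

Only (D) A[0,0] + A[1,1] = -4 survives (and it does so for every P, not just this one), so it is the invariant.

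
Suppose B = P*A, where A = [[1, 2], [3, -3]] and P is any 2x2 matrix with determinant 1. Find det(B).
-9

By the multiplicative property of determinants, det(B) = det(P*A) = det(P) * det(A) = det(A),
so the determinant is invariant under multiplication by any determinant-1 matrix; we just need det(A).

det(A) = (1)(-3) - (2)(3) = -3 - 6 = -9

Therefore det(B) = 1 * (-9) = -9.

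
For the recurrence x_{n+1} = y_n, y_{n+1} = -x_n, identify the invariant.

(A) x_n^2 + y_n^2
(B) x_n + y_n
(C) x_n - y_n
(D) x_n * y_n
A

For the recurrence x_{n+1} = y_n, y_{n+1} = -x_n:

x_{n+1}^2 + y_{n+1}^2 = y_n^2 + (-x_n)^2 = x_n^2 + y_n^2
The sum of squares is conserved (like energy in a harmonic oscillator).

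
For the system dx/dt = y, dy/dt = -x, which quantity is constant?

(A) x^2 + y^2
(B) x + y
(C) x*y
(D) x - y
A

A first integral I satisfies dI/dt = 0 along every solution. Differentiate each option and use the equation of motion:
(A) d/dt[x^2 + y^2] = 2x*dx/dt + 2y*dy/dt = 2x*y + 2y*(-x) = 0
(B) d/dt[x + y] = y + (-x) = y - x, not identically 0
(C) d/dt[x*y] = (dx/dt)y + x(dy/dt) = y^2 - x^2, not identically 0
(D) d/dt[x - y] = y - (-x) = x + y, not identically 0

Only (A) has zero time-derivative. So x^2 + y^2 (the squared radius; trajectories are circles) is the conserved quantity.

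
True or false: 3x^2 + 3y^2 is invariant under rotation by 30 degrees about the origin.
True

Applying rotation by 30 degrees: x' = x*cos(30 degrees) - y*sin(30 degrees) = sqrt(3)x/2 - y/2, y' = x*sin(30 degrees) + y*cos(30 degrees) = x/2 + sqrt(3)y/2

Substituting into 3x^2 + 3y^2:
3(sqrt(3)x/2 - y/2)^2 + 3(x/2 + sqrt(3)y/2)^2
= 3x^2 + 3y^2

This equals the original expression 3x^2 + 3y^2, so it IS invariant.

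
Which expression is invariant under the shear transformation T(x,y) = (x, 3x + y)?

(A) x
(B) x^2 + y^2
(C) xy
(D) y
A

Under the shear T(x,y) = (x, 3x + y):
Substitute the transformed coordinates into each option and compare with the original:
(A) x  ->  (x) = x   [equals x: invariant]
(B) x^2 + y^2  ->  (x)^2 + (3x + y)^2 = 10x^2 + 6xy + y^2   [differs from x^2 + y^2: not invariant]
(C) xy  ->  (x)(3x + y) = 3x^2 + xy   [differs from xy: not invariant]
(D) y  ->  (3x + y) = 3x + y   [differs from y: not invariant]

Only option (A), x, is unchanged by the transformation.
A vertical shear moves points parallel to the y-axis, so the x-coordinate (and any function of x alone) is unchanged.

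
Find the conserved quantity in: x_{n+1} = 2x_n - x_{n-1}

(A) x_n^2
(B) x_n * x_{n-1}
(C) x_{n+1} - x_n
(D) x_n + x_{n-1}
C

For the recurrence x_{n+1} = 2x_n - x_{n-1}:

If x_{n+1} = 2x_n - x_{n-1}, then:
x_{n+1} - x_n = x_n - x_{n-1}
The first difference is constant throughout the sequence.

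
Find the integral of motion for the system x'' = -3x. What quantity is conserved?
E = (x')^2 + 3x^2

Multiply the equation by x':
x' * x'' = -3x * x'
The left side is d/dt[(x')^2/2] and the right side is d/dt[-3x^2/2], so
d/dt[(x')^2/2 + 3x^2/2] = 0, i.e. (x')^2/2 + 3x^2/2 = constant.
Multiplying by 2, the integral of motion is E = (x')^2 + 3x^2.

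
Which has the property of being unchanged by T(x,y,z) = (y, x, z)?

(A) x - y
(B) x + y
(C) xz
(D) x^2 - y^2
B

Apply T(x,y,z) = (y, x, z) to each option, i.e. replace (x, y, z) by the transformed coordinates.
Substitute the transformed coordinates into each option and compare with the original:
(A) x - y  ->  (y) - (x) = -x + y   [differs from x - y: not invariant]
(B) x + y  ->  (y) + (x) = x + y   [equals x + y: invariant]
(C) xz  ->  (y)(z) = yz   [differs from xz: not invariant]
(D) x^2 - y^2  ->  (y)^2 - (x)^2 = -x^2 + y^2   [differs from x^2 - y^2: not invariant]

Only option (B), x + y, is unchanged by the transformation.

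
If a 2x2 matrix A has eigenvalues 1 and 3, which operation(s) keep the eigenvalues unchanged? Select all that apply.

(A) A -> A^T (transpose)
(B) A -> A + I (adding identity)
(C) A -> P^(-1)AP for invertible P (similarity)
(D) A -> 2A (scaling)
A and C

Eigenvalues are preserved by:
1. Similarity transformations: A -> P^(-1)AP (same characteristic polynomial)
2. Transpose: A^T has the same eigenvalues as A

Eigenvalues are NOT preserved by:
- Adding identity: eigenvalues become 1+1, 3+1
- Scaling: eigenvalues become 2, 6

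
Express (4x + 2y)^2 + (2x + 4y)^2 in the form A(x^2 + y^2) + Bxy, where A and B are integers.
20(x^2 + y^2) + 32xy

Expanding: (4x + 2y)^2 = 16x^2 + 16xy + 4y^2
(2x + 4y)^2 = 4x^2 + 16xy + 16y^2
Sum = (16+4)(x^2+y^2) + 32xy = 20(x^2 + y^2) + 32xy
This is symmetric in x and y.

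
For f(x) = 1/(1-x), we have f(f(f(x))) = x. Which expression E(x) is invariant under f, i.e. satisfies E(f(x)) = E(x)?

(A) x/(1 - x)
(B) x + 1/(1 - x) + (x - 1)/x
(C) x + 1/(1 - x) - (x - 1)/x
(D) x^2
B

Replace x by f(x) = 1/(1 - x) in each option and simplify. As a quick numerical cross-check, also compare E(4) with E(f(4)) = E(-1/3).

(A) x/(1 - x)  ->  (1/(1 - x))/(1 - (1/(1 - x))) = -1/x; check: E(4) = -4/3 but E(-1/3) = -1/4.   [not invariant]
(B) x + 1/(1 - x) + (x - 1)/x  ->  (1/(1 - x)) + 1/(1 - (1/(1 - x))) + ((1/(1 - x)) - 1)/(1/(1 - x)), which simplifies back to x + 1/(1 - x) + (x - 1)/x; check: E(4) = 53/12, E(-1/3) = 53/12.   [invariant]
(C) x + 1/(1 - x) - (x - 1)/x  ->  (1/(1 - x)) + 1/(1 - (1/(1 - x))) - ((1/(1 - x)) - 1)/(1/(1 - x)) = (x^2(1 - x) - x + (x - 1)^2)/(x(x - 1)); check: E(4) = 35/12 but E(-1/3) = -43/12.   [not invariant]
(D) x^2  ->  (1/(1 - x))^2 = (x - 1)^(-2); check: E(4) = 16 but E(-1/3) = 1/9.   [not invariant]

Only (B) is unchanged. Indeed f(f(x)) = 1/(1 - 1/(1-x)) = (1-x)/(-x) = (x-1)/x, so E(x) = x + f(x) + f(f(x)) is the sum over the whole 3-cycle; applying f just permutes the three terms cyclically (x -> f(x) -> f(f(x)) -> x), leaving the sum unchanged.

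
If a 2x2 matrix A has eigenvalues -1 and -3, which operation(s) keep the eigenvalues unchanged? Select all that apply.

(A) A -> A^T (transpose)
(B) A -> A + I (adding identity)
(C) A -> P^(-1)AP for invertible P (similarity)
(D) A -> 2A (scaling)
A and C

Eigenvalues are preserved by:
1. Similarity transformations: A -> P^(-1)AP (same characteristic polynomial)
2. Transpose: A^T has the same eigenvalues as A

Eigenvalues are NOT preserved by:
- Adding identity: eigenvalues become -1+1, -3+1
- Scaling: eigenvalues become -2, -6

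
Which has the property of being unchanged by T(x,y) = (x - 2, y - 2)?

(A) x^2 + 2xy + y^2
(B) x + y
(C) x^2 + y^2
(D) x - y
D

An expression E(x,y) is invariant under T if E(T(x,y)) = E(x,y). Here T(x,y) = (x - 2, y - 2).
Substitute the transformed coordinates into each option and compare with the original:
(A) x^2 + 2xy + y^2  ->  (x - 2)^2 + 2(x - 2)(y - 2) + (y - 2)^2 = x^2 + 2xy - 8x + y^2 - 8y + 16   [differs from x^2 + 2xy + y^2: not invariant]
(B) x + y  ->  (x - 2) + (y - 2) = x + y - 4   [differs from x + y: not invariant]
(C) x^2 + y^2  ->  (x - 2)^2 + (y - 2)^2 = x^2 - 4x + y^2 - 4y + 8   [differs from x^2 + y^2: not invariant]
(D) x - y  ->  (x - 2) - (y - 2) = x - y   [equals x - y: invariant]

Only option (D), x - y, is unchanged by the transformation.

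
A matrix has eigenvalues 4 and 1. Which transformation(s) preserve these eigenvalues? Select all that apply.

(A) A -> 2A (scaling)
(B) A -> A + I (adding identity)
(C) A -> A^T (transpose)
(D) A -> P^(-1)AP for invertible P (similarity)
C and D

Eigenvalues are preserved by:
1. Similarity transformations: A -> P^(-1)AP (same characteristic polynomial)
2. Transpose: A^T has the same eigenvalues as A

Eigenvalues are NOT preserved by:
- Adding identity: eigenvalues become 4+1, 1+1
- Scaling: eigenvalues become 8, 2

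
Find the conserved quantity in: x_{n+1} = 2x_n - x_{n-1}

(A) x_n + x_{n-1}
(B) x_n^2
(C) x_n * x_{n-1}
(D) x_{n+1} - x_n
D

For the recurrence x_{n+1} = 2x_n - x_{n-1}:

If x_{n+1} = 2x_n - x_{n-1}, then:
x_{n+1} - x_n = x_n - x_{n-1}
The first difference is constant throughout the sequence.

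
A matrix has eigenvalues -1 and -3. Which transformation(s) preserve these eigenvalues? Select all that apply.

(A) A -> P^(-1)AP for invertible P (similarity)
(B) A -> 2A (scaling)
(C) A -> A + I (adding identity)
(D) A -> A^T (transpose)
A and D

Eigenvalues are preserved by:
1. Similarity transformations: A -> P^(-1)AP (same characteristic polynomial)
2. Transpose: A^T has the same eigenvalues as A

Eigenvalues are NOT preserved by:
- Adding identity: eigenvalues become -1+1, -3+1
- Scaling: eigenvalues become -2, -6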